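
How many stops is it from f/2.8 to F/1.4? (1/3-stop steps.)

2 stops

f/2.8 → f/2.5 → f/2.2 → f/2 → f/1.8 → f/1.6 → f/1.4 — count the steps: 6 third-stops = 2 stops.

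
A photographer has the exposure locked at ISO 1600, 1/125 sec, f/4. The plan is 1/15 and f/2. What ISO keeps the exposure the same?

ISO 50

Shutter speed: 1/125 → 1/60 → 1/30 → 1/15 — 3 stops longer (brighter).
Aperture: f/4 → f/2.8 → f/2 — 2 stops opened up (brighter).
Net change so far: 5 stops brighter. Offset with the ISO: 1600 → 800 → 400 → 200 → 100 → 50.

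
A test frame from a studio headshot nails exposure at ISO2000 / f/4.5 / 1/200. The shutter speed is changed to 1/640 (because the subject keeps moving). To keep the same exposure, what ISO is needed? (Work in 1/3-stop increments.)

Shutter speed: 1/200 → 1/250 → 1/320 → 1/400 → 1/500 → 1/640 — 1 2/3 stops faster (darker).
Need 1 2/3 stops brighter from the ISO: 2000 → 2500 → 3200 → 4000 → 5000 → 6400.

ISO 6400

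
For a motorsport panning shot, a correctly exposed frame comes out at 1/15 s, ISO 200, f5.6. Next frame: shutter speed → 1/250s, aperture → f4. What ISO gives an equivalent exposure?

Shutter speed: 1/15 → 1/30 → 1/60 → 1/125 → 1/250 — 4 stops faster (darker).
Aperture: f/5.6 → f/4 — 1 stop opened up (brighter).
Net change so far: 3 stops darker. Offset with the ISO: 200 → 400 → 800 → 1600.

ISO 1600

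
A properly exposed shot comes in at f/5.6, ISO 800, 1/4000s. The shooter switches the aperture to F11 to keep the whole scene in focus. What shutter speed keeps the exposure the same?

Aperture: f/5.6 → f/8 → f/11 — 2 stops narrower (darker).
Need 2 stops brighter from the shutter speed: 1/4000 → 1/2000 → 1/1000.

1/1000s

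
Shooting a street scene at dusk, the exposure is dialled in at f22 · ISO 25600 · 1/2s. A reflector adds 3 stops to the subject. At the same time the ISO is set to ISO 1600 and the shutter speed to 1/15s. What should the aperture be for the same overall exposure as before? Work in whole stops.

f/5.6

Scene light: 3 stops brighter.
ISO: 25600 → 12800 → 6400 → 3200 → 1600 — 4 stops lower (darker).
Shutter speed: 1/2 → 1/4 → 1/8 → 1/15 — 3 stops shorter (darker).
Net so far: 4 stops darker. Aperture: f/22 → f/16 → f/11 → f/8 → f/5.6.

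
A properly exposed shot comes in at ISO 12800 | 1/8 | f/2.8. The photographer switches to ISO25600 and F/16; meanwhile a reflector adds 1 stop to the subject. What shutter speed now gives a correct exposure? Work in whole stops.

Scene light: 1 stop brighter.
ISO: 12800 → 25600 — 1 stop higher (brighter).
Aperture: f/2.8 → f/4 → f/5.6 → f/8 → f/11 → f/16 — 5 stops stopped down (darker).
Net so far: 3 stops darker. Shutter speed: 1/8 → 1/4 → 1/2 → 1.

1 s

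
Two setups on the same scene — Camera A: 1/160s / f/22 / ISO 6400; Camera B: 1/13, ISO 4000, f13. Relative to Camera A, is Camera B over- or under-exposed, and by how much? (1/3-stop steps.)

Aperture: f/22 → f/20 → f/18 → f/16 → f/14 → f/13 — 1 2/3 stops opened up (brighter).
Shutter speed: 1/160 → 1/125 → 1/100 → 1/80 → 1/60 → 1/50 → 1/40 → 1/30 → 1/25 → 1/20 → 1/15 → 1/13 — 3 2/3 stops slower (brighter).
ISO: 6400 → 5000 → 4000 — 2/3 stop dropped (darker).
Net: +1 2/3 +3 2/3 −2/3 = +4 2/3 stops.

4 2/3 stops brighter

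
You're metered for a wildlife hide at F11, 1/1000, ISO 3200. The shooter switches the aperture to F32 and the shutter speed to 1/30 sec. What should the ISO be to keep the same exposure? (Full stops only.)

ISO 800

Aperture: f/11 → f/16 → f/22 → f/32 — 3 stops smaller aperture (darker).
Shutter speed: 1/1000 → 1/500 → 1/250 → 1/125 → 1/60 → 1/30 — 5 stops longer (brighter).
Net change so far: 2 stops brighter. Offset with the ISO: 3200 → 1600 → 800.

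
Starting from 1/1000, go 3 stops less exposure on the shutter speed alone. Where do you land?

1/8000s

Shutter speed: 1/1000 → 1/2000 → 1/4000 → 1/8000 — 3 stops faster (darker).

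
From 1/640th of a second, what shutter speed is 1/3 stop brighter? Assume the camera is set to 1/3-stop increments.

Shutter speed: 1/640 → 1/500 — 1/3 stop longer (brighter).

1/500s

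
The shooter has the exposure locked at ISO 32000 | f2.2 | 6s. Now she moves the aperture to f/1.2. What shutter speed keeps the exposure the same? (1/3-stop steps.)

Aperture: f/2.2 → f/2 → f/1.8 → f/1.6 → f/1.4 → f/1.2 — 1 2/3 stops opened up (brighter).
Need 1 2/3 stops darker from the shutter speed: 6 → 5 → 4 → 3.2 → 2.5 → 2.

2 s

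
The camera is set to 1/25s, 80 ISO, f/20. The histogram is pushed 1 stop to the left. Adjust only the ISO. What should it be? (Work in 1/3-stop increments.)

Underexposed by 1 stop → need 1 stop brighter.
ISO: 80 → 100 → 125 → 160.

ISO 160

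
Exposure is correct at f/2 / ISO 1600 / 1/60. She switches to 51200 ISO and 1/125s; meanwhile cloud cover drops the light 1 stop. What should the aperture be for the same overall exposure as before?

Scene light: 1 stop darker.
ISO: 1600 → 3200 → 6400 → 12800 → 25600 → 51200 — 5 stops raised (brighter).
Shutter speed: 1/60 → 1/125 — 1 stop faster (darker).
Net so far: 3 stops brighter. Aperture: f/2 → f/2.8 → f/4 → f/5.6.

f/5.6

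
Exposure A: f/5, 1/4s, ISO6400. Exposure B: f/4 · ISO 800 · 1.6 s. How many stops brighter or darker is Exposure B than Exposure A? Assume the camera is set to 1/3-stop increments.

Aperture: f/5 → f/4.5 → f/4 — 2/3 stop opened up (brighter).
Shutter speed: 1/4 → 0.3 → 0.4 → 0.5 → 0.6 → 0.8 → 1 → 1.3 → 1.6 — 2 2/3 stops longer (brighter).
ISO: 6400 → 5000 → 4000 → 3200 → 2500 → 2000 → 1600 → 1250 → 1000 → 800 — 3 stops dropped (darker).
Net: +2/3 +2 2/3 −3 = +1/3 stops.

1/3 stop brighter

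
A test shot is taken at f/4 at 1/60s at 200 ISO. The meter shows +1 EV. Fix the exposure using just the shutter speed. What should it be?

Overexposed by 1 stop → need 1 stop darker.
Shutter speed: 1/60 → 1/125.

1/125s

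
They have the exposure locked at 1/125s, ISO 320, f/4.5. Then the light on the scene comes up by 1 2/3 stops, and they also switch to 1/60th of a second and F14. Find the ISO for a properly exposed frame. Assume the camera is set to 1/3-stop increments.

Scene light: 1 2/3 stops brighter.
Shutter speed: 1/125 → 1/100 → 1/80 → 1/60 — 1 stop longer (brighter).
Aperture: f/4.5 → f/5 → f/5.6 → f/6.3 → f/7.1 → f/8 → f/9 → f/10 → f/11 → f/13 → f/14 — 3 1/3 stops narrower (darker).
Net so far: 2/3 stop darker. ISO: 320 → 400 → 500.

ISO 500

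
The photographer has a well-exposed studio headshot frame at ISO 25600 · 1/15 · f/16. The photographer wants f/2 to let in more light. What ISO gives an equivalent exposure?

ISO 400

Aperture: f/16 → f/11 → f/8 → f/5.6 → f/4 → f/2.8 → f/2 — 6 stops opened up (brighter).
Need 6 stops darker from the ISO: 25600 → 12800 → 6400 → 3200 → 1600 → 800 → 400.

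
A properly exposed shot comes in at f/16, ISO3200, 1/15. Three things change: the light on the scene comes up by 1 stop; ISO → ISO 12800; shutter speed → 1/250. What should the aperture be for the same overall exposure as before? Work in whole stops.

Scene light: 1 stop brighter.
ISO: 3200 → 6400 → 12800 — 2 stops higher (brighter).
Shutter speed: 1/15 → 1/30 → 1/60 → 1/125 → 1/250 — 4 stops shorter (darker).
Net so far: 1 stop darker. Aperture: f/16 → f/11.

f/11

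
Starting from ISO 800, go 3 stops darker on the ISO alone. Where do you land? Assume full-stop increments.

ISO: 800 → 400 → 200 → 100 — 3 stops dropped (darker).

ISO 100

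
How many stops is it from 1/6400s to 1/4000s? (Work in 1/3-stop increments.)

1/6400 → 1/5000 → 1/4000 — count the steps: 2 third-stops = 2/3 stop.

2/3 stop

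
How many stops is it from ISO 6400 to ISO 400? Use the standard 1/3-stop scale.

4 stops

6400 → 5000 → 4000 → 3200 → 2500 → 2000 → 1600 → 1250 → 1000 → 800 → 640 → 500 → 400 — count the steps: 12 third-stops = 4 stops.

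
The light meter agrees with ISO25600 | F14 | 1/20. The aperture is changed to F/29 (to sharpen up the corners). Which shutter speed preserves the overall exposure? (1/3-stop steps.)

Aperture: f/14 → f/16 → f/18 → f/20 → f/22 → f/25 → f/29 — 2 stops narrower (darker).
Need 2 stops brighter from the shutter speed: 1/20 → 1/15 → 1/13 → 1/10 → 1/8 → 1/6 → 1/5.

1/5s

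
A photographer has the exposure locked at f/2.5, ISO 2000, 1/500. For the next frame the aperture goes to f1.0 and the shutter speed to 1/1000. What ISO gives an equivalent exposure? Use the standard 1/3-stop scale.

ISO 640

Aperture: f/2.5 → f/2.2 → f/2 → f/1.8 → f/1.6 → f/1.4 → f/1.2 → f/1.1 → f/1.0 — 2 2/3 stops larger aperture (brighter).
Shutter speed: 1/500 → 1/640 → 1/800 → 1/1000 — 1 stop faster (darker).
Net change so far: 1 2/3 stops brighter. Offset with the ISO: 2000 → 1600 → 1250 → 1000 → 800 → 640.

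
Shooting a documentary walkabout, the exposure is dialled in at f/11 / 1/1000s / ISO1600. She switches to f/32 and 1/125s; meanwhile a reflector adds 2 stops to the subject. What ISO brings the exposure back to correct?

ISO 400

Scene light: 2 stops brighter.
Aperture: f/11 → f/16 → f/22 → f/32 — 3 stops stopped down (darker).
Shutter speed: 1/1000 → 1/500 → 1/250 → 1/125 — 3 stops slower (brighter).
Net so far: 2 stops brighter. ISO: 1600 → 800 → 400.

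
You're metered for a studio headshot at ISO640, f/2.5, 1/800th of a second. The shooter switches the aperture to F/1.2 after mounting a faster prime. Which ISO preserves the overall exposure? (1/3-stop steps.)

Aperture: f/2.5 → f/2.2 → f/2 → f/1.8 → f/1.6 → f/1.4 → f/1.2 — 2 stops larger aperture (brighter).
Need 2 stops darker from the ISO: 640 → 500 → 400 → 320 → 250 → 200 → 160.

ISO 160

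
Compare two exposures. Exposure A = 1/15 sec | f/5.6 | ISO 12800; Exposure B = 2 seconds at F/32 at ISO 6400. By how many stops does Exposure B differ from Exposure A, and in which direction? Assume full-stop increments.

1 stop darker

Aperture: f/5.6 → f/8 → f/11 → f/16 → f/22 → f/32 — 5 stops narrower (darker).
Shutter speed: 1/15 → 1/8 → 1/4 → 1/2 → 1 → 2 — 5 stops slower (brighter).
ISO: 12800 → 6400 — 1 stop lower (darker).
Net: −5 +5 −1 = −1 stop.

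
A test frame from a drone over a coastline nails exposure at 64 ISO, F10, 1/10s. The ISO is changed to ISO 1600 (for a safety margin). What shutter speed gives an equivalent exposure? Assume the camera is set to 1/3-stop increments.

ISO: 64 → 80 → 100 → 125 → 160 → 200 → 250 → 320 → 400 → 500 → 640 → 800 → 1000 → 1250 → 1600 — 4 2/3 stops higher (brighter).
Need 4 2/3 stops darker from the shutter speed: 1/10 → 1/13 → 1/15 → 1/20 → 1/25 → 1/30 → 1/40 → 1/50 → 1/60 → 1/80 → 1/100 → 1/125 → 1/160 → 1/200 → 1/250.

1/250s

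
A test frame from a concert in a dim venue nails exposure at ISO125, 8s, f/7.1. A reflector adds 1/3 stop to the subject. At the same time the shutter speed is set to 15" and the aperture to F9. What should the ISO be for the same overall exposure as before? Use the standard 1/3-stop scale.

ISO 80

Scene light: 1/3 stop brighter.
Shutter speed: 8 → 10 → 13 → 15 — 1 stop slower (brighter).
Aperture: f/7.1 → f/8 → f/9 — 2/3 stop smaller aperture (darker).
Net so far: 2/3 stop brighter. ISO: 125 → 100 → 80.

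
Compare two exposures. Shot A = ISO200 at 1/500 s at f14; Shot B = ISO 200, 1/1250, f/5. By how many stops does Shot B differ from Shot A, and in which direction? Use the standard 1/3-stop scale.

Aperture: f/14 → f/13 → f/11 → f/10 → f/9 → f/8 → f/7.1 → f/6.3 → f/5.6 → f/5 — 3 stops wider (brighter).
Shutter speed: 1/500 → 1/640 → 1/800 → 1/1000 → 1/1250 — 1 1/3 stops shorter (darker).
ISO: unchanged.
Net: +3 −1 1/3 = +1 2/3 stops.

1 2/3 stops brighter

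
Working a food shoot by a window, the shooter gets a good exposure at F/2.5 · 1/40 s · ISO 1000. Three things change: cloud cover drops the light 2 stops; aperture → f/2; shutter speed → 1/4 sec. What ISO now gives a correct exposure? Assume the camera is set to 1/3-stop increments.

ISO 250

Scene light: 2 stops darker.
Aperture: f/2.5 → f/2.2 → f/2 — 2/3 stop larger aperture (brighter).
Shutter speed: 1/40 → 1/30 → 1/25 → 1/20 → 1/15 → 1/13 → 1/10 → 1/8 → 1/6 → 1/5 → 1/4 — 3 1/3 stops slower (brighter).
Net so far: 2 stops brighter. ISO: 1000 → 800 → 640 → 500 → 400 → 320 → 250.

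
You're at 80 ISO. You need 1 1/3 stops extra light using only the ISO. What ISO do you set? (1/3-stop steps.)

ISO: 80 → 100 → 125 → 160 → 200 — 1 1/3 stops raised (brighter).

ISO 200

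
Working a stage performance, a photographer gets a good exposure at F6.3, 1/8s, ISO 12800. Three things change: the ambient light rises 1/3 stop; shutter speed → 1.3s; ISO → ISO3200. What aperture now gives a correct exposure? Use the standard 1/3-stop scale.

f/11

Scene light: 1/3 stop brighter.
Shutter speed: 1/8 → 1/6 → 1/5 → 1/4 → 0.3 → 0.4 → 0.5 → 0.6 → 0.8 → 1 → 1.3 — 3 1/3 stops slower (brighter).
ISO: 12800 → 10000 → 8000 → 6400 → 5000 → 4000 → 3200 — 2 stops lower (darker).
Net so far: 1 2/3 stops brighter. Aperture: f/6.3 → f/7.1 → f/8 → f/9 → f/10 → f/11.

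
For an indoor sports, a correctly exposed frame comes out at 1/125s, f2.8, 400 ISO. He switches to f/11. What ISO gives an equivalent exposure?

ISO 6400

Aperture: f/2.8 → f/4 → f/5.6 → f/8 → f/11 — 4 stops narrower (darker).
Need 4 stops brighter from the ISO: 400 → 800 → 1600 → 3200 → 6400.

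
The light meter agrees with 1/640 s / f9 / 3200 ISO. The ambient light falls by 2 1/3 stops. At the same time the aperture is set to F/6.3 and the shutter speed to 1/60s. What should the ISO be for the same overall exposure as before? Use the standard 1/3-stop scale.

ISO 800

Scene light: 2 1/3 stops darker.
Aperture: f/9 → f/8 → f/7.1 → f/6.3 — 1 stop wider (brighter).
Shutter speed: 1/640 → 1/500 → 1/400 → 1/320 → 1/250 → 1/200 → 1/160 → 1/125 → 1/100 → 1/80 → 1/60 — 3 1/3 stops slower (brighter).
Net so far: 2 stops brighter. ISO: 3200 → 2500 → 2000 → 1600 → 1250 → 1000 → 800.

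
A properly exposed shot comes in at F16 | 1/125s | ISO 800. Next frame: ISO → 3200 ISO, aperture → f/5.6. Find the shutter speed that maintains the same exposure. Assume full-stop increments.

ISO: 800 → 1600 → 3200 — 2 stops higher (brighter).
Aperture: f/16 → f/11 → f/8 → f/5.6 — 3 stops opened up (brighter).
Net change so far: 5 stops brighter. Offset with the shutter speed: 1/125 → 1/250 → 1/500 → 1/1000 → 1/2000 → 1/4000.

1/4000s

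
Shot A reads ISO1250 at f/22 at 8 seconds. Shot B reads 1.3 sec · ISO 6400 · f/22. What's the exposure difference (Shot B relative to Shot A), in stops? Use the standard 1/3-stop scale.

Aperture: unchanged.
Shutter speed: 8 → 6 → 5 → 4 → 3.2 → 2.5 → 2 → 1.6 → 1.3 — 2 2/3 stops shorter (darker).
ISO: 1250 → 1600 → 2000 → 2500 → 3200 → 4000 → 5000 → 6400 — 2 1/3 stops higher (brighter).
Net: −2 2/3 +2 1/3 = −1/3 stops.

1/3 stop darker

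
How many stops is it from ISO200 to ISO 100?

200 → 100 — count the steps: 1 stop.

1 stop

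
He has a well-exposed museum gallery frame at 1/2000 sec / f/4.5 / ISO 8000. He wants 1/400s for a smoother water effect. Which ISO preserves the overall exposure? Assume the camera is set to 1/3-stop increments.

ISO 1600

Shutter speed: 1/2000 → 1/1600 → 1/1250 → 1/1000 → 1/800 → 1/640 → 1/500 → 1/400 — 2 1/3 stops slower (brighter).
Need 2 1/3 stops darker from the ISO: 8000 → 6400 → 5000 → 4000 → 3200 → 2500 → 2000 → 1600.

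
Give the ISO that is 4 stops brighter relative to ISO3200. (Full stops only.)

ISO: 3200 → 6400 → 12800 → 25600 → 51200 — 4 stops higher (brighter).

ISO 51200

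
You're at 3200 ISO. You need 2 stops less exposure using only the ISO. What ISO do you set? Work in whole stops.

ISO: 3200 → 1600 → 800 — 2 stops lower (darker).

ISO 800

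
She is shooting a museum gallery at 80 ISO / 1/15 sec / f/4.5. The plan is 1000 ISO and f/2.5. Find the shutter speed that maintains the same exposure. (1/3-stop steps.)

1/640s

ISO: 80 → 100 → 125 → 160 → 200 → 250 → 320 → 400 → 500 → 640 → 800 → 1000 — 3 2/3 stops higher (brighter).
Aperture: f/4.5 → f/4 → f/3.5 → f/3.2 → f/2.8 → f/2.5 — 1 2/3 stops larger aperture (brighter).
Net change so far: 5 1/3 stops brighter. Offset with the shutter speed: 1/15 → 1/20 → 1/25 → 1/30 → 1/40 → 1/50 → 1/60 → 1/80 → 1/100 → 1/125 → 1/160 → 1/200 → 1/250 → 1/320 → 1/400 → 1/500 → 1/640.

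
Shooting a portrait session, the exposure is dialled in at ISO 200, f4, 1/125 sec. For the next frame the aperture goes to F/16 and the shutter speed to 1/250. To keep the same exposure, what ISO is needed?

ISO 6400

Aperture: f/4 → f/5.6 → f/8 → f/11 → f/16 — 4 stops smaller aperture (darker).
Shutter speed: 1/125 → 1/250 — 1 stop shorter (darker).
Net change so far: 5 stops darker. Offset with the ISO: 200 → 400 → 800 → 1600 → 3200 → 6400.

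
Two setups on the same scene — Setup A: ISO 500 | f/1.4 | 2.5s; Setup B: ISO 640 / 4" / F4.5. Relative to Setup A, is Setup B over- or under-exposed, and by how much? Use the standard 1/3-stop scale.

Aperture: f/1.4 → f/1.6 → f/1.8 → f/2 → f/2.2 → f/2.5 → f/2.8 → f/3.2 → f/3.5 → f/4 → f/4.5 — 3 1/3 stops narrower (darker).
Shutter speed: 2.5 → 3.2 → 4 — 2/3 stop slower (brighter).
ISO: 500 → 640 — 1/3 stop higher (brighter).
Net: −3 1/3 +2/3 +1/3 = −2 1/3 stops.

2 1/3 stops darker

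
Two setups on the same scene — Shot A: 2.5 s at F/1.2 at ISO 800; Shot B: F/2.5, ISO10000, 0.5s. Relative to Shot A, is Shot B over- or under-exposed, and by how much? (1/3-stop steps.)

2/3 stop darker

Aperture: f/1.2 → f/1.4 → f/1.6 → f/1.8 → f/2 → f/2.2 → f/2.5 — 2 stops smaller aperture (darker).
Shutter speed: 2.5 → 2 → 1.6 → 1.3 → 1 → 0.8 → 0.6 → 0.5 — 2 1/3 stops faster (darker).
ISO: 800 → 1000 → 1250 → 1600 → 2000 → 2500 → 3200 → 4000 → 5000 → 6400 → 8000 → 10000 — 3 2/3 stops higher (brighter).
Net: −2 −2 1/3 +3 2/3 = −2/3 stops.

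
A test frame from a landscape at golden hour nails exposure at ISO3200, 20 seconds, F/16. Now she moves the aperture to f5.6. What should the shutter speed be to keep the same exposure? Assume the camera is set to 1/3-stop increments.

Aperture: f/16 → f/14 → f/13 → f/11 → f/10 → f/9 → f/8 → f/7.1 → f/6.3 → f/5.6 — 3 stops larger aperture (brighter).
Need 3 stops darker from the shutter speed: 20 → 15 → 13 → 10 → 8 → 6 → 5 → 4 → 3.2 → 2.5.

2.5 s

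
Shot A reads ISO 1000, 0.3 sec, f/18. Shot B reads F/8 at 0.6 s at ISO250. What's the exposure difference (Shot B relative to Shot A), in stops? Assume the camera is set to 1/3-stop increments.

Aperture: f/18 → f/16 → f/14 → f/13 → f/11 → f/10 → f/9 → f/8 — 2 1/3 stops wider (brighter).
Shutter speed: 0.3 → 0.4 → 0.5 → 0.6 — 1 stop slower (brighter).
ISO: 1000 → 800 → 640 → 500 → 400 → 320 → 250 — 2 stops dropped (darker).
Net: +2 1/3 +1 −2 = +1 1/3 stops.

1 1/3 stops brighter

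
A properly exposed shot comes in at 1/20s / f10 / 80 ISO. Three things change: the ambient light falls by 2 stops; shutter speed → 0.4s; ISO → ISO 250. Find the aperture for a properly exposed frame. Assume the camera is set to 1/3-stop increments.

Scene light: 2 stops darker.
Shutter speed: 1/20 → 1/15 → 1/13 → 1/10 → 1/8 → 1/6 → 1/5 → 1/4 → 0.3 → 0.4 — 3 stops longer (brighter).
ISO: 80 → 100 → 125 → 160 → 200 → 250 — 1 2/3 stops raised (brighter).
Net so far: 2 2/3 stops brighter. Aperture: f/10 → f/11 → f/13 → f/14 → f/16 → f/18 → f/20 → f/22 → f/25.

f/25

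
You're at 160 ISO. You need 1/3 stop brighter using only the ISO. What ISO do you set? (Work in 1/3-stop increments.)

ISO 200

ISO: 160 → 200 — 1/3 stop raised (brighter).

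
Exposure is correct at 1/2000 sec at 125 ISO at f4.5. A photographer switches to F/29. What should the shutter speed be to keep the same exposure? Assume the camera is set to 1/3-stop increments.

1/50s

Aperture: f/4.5 → f/5 → f/5.6 → f/6.3 → f/7.1 → f/8 → f/9 → f/10 → f/11 → f/13 → f/14 → f/16 → f/18 → f/20 → f/22 → f/25 → f/29 — 5 1/3 stops stopped down (darker).
Need 5 1/3 stops brighter from the shutter speed: 1/2000 → 1/1600 → 1/1250 → 1/1000 → 1/800 → 1/640 → 1/500 → 1/400 → 1/320 → 1/250 → 1/200 → 1/160 → 1/125 → 1/100 → 1/80 → 1/60 → 1/50.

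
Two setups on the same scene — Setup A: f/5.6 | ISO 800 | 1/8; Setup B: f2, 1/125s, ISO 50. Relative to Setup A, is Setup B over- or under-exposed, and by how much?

Aperture: f/5.6 → f/4 → f/2.8 → f/2 — 3 stops opened up (brighter).
Shutter speed: 1/8 → 1/15 → 1/30 → 1/60 → 1/125 — 4 stops shorter (darker).
ISO: 800 → 400 → 200 → 100 → 50 — 4 stops lower (darker).
Net: +3 −4 −4 = −5 stops.

5 stops darker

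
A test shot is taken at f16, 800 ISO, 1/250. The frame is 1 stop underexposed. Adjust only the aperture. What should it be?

Underexposed by 1 stop → need 1 stop brighter.
Aperture: f/16 → f/11.

f/11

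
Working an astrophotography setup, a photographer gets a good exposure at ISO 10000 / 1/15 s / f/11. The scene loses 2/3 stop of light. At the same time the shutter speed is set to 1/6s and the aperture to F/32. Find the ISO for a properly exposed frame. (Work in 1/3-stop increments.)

ISO 51200

Scene light: 2/3 stop darker.
Shutter speed: 1/15 → 1/13 → 1/10 → 1/8 → 1/6 — 1 1/3 stops longer (brighter).
Aperture: f/11 → f/13 → f/14 → f/16 → f/18 → f/20 → f/22 → f/25 → f/29 → f/32 — 3 stops stopped down (darker).
Net so far: 2 1/3 stops darker. ISO: 10000 → 12800 → 16000 → 20000 → 25600 → 32000 → 40000 → 51200.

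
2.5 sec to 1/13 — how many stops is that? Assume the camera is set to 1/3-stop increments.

5 stops

2.5 → 2 → 1.6 → 1.3 → 1 → 0.8 → 0.6 → 0.5 → 0.4 → 0.3 → 1/4 → 1/5 → 1/6 → 1/8 → 1/10 → 1/13 — count the steps: 15 third-stops = 5 stops.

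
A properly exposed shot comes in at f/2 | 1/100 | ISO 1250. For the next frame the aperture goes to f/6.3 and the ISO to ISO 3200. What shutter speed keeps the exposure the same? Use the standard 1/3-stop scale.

1/25s

Aperture: f/2 → f/2.2 → f/2.5 → f/2.8 → f/3.2 → f/3.5 → f/4 → f/4.5 → f/5 → f/5.6 → f/6.3 — 3 1/3 stops narrower (darker).
ISO: 1250 → 1600 → 2000 → 2500 → 3200 — 1 1/3 stops raised (brighter).
Net change so far: 2 stops darker. Offset with the shutter speed: 1/100 → 1/80 → 1/60 → 1/50 → 1/40 → 1/30 → 1/25.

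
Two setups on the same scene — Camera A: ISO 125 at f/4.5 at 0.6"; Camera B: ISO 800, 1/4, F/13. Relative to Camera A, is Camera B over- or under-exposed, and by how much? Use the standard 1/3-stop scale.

Aperture: f/4.5 → f/5 → f/5.6 → f/6.3 → f/7.1 → f/8 → f/9 → f/10 → f/11 → f/13 — 3 stops narrower (darker).
Shutter speed: 0.6 → 0.5 → 0.4 → 0.3 → 1/4 — 1 1/3 stops faster (darker).
ISO: 125 → 160 → 200 → 250 → 320 → 400 → 500 → 640 → 800 — 2 2/3 stops raised (brighter).
Net: −3 −1 1/3 +2 2/3 = −1 2/3 stops.

1 2/3 stops darker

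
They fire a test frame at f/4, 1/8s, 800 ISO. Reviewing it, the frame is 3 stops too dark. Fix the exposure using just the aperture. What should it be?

Underexposed by 3 stops → need 3 stops brighter.
Aperture: f/4 → f/2.8 → f/2 → f/1.4.

f/1.4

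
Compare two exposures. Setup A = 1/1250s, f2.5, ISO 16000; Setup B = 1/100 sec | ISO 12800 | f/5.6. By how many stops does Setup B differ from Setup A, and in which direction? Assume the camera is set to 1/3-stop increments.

1 stop brighter

Aperture: f/2.5 → f/2.8 → f/3.2 → f/3.5 → f/4 → f/4.5 → f/5 → f/5.6 — 2 1/3 stops narrower (darker).
Shutter speed: 1/1250 → 1/1000 → 1/800 → 1/640 → 1/500 → 1/400 → 1/320 → 1/250 → 1/200 → 1/160 → 1/125 → 1/100 — 3 2/3 stops longer (brighter).
ISO: 16000 → 12800 — 1/3 stop dropped (darker).
Net: −2 1/3 +3 2/3 −1/3 = +1 stop.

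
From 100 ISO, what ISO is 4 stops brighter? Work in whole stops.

ISO 1600

ISO: 100 → 200 → 400 → 800 → 1600 — 4 stops higher (brighter).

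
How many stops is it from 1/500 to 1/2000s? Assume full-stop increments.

1/500 → 1/1000 → 1/2000 — count the steps: 2 stops.

2 stops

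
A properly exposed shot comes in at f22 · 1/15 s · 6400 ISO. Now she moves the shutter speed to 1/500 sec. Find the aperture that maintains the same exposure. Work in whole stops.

Shutter speed: 1/15 → 1/30 → 1/60 → 1/125 → 1/250 → 1/500 — 5 stops shorter (darker).
Need 5 stops brighter from the aperture: f/22 → f/16 → f/11 → f/8 → f/5.6 → f/4.

f/4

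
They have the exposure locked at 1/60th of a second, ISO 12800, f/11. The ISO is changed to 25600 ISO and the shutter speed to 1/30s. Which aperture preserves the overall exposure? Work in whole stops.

f/22

ISO: 12800 → 25600 — 1 stop higher (brighter).
Shutter speed: 1/60 → 1/30 — 1 stop slower (brighter).
Net change so far: 2 stops brighter. Offset with the aperture: f/11 → f/16 → f/22.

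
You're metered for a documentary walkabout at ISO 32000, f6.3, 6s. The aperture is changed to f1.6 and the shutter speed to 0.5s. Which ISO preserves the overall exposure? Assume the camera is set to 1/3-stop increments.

ISO 25600

Aperture: f/6.3 → f/5.6 → f/5 → f/4.5 → f/4 → f/3.5 → f/3.2 → f/2.8 → f/2.5 → f/2.2 → f/2 → f/1.8 → f/1.6 — 4 stops larger aperture (brighter).
Shutter speed: 6 → 5 → 4 → 3.2 → 2.5 → 2 → 1.6 → 1.3 → 1 → 0.8 → 0.6 → 0.5 — 3 2/3 stops faster (darker).
Net change so far: 1/3 stop brighter. Offset with the ISO: 32000 → 25600.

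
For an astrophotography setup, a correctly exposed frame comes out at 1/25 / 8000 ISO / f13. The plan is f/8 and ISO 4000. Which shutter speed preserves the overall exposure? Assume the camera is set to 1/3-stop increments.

1/30s

Aperture: f/13 → f/11 → f/10 → f/9 → f/8 — 1 1/3 stops larger aperture (brighter).
ISO: 8000 → 6400 → 5000 → 4000 — 1 stop dropped (darker).
Net change so far: 1/3 stop brighter. Offset with the shutter speed: 1/25 → 1/30.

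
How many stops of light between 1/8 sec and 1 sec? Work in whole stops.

1/8 → 1/4 → 1/2 → 1 — count the steps: 3 stops.

3 stops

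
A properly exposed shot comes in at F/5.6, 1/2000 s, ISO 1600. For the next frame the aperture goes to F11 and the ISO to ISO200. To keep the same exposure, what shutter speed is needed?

1/60s

Aperture: f/5.6 → f/8 → f/11 — 2 stops narrower (darker).
ISO: 1600 → 800 → 400 → 200 — 3 stops dropped (darker).
Net change so far: 5 stops darker. Offset with the shutter speed: 1/2000 → 1/1000 → 1/500 → 1/250 → 1/125 → 1/60.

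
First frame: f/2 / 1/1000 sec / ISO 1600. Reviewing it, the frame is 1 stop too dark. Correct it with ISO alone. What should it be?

ISO 3200

Underexposed by 1 stop → need 1 stop brighter.
ISO: 1600 → 3200.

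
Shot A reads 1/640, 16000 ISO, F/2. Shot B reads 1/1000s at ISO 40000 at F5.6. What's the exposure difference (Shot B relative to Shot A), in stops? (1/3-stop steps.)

Aperture: f/2 → f/2.2 → f/2.5 → f/2.8 → f/3.2 → f/3.5 → f/4 → f/4.5 → f/5 → f/5.6 — 3 stops stopped down (darker).
Shutter speed: 1/640 → 1/800 → 1/1000 — 2/3 stop faster (darker).
ISO: 16000 → 20000 → 25600 → 32000 → 40000 — 1 1/3 stops higher (brighter).
Net: −3 −2/3 +1 1/3 = −2 1/3 stops.

2 1/3 stops darker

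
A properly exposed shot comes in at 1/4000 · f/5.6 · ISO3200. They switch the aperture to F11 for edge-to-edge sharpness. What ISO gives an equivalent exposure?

Aperture: f/5.6 → f/8 → f/11 — 2 stops smaller aperture (darker).
Need 2 stops brighter from the ISO: 3200 → 6400 → 12800.

ISO 12800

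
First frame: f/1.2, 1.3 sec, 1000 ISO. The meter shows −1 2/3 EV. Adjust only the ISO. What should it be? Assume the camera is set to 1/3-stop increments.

Underexposed by 1 2/3 stops → need 1 2/3 stops brighter.
ISO: 1000 → 1250 → 1600 → 2000 → 2500 → 3200.

ISO 3200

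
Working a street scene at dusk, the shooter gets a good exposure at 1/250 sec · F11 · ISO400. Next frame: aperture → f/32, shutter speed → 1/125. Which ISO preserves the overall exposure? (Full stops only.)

ISO 1600

Aperture: f/11 → f/16 → f/22 → f/32 — 3 stops smaller aperture (darker).
Shutter speed: 1/250 → 1/125 — 1 stop slower (brighter).
Net change so far: 2 stops darker. Offset with the ISO: 400 → 800 → 1600.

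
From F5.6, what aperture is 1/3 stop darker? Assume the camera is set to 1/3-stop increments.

Aperture: f/5.6 → f/6.3 — 1/3 stop smaller aperture (darker).

f/6.3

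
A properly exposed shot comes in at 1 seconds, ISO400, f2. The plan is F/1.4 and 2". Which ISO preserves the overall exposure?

Aperture: f/2 → f/1.4 — 1 stop opened up (brighter).
Shutter speed: 1 → 2 — 1 stop longer (brighter).
Net change so far: 2 stops brighter. Offset with the ISO: 400 → 200 → 100.

ISO 100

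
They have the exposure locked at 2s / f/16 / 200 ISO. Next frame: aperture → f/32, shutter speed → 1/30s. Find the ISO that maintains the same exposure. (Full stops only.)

ISO 51200

Aperture: f/16 → f/22 → f/32 — 2 stops smaller aperture (darker).
Shutter speed: 2 → 1 → 1/2 → 1/4 → 1/8 → 1/15 → 1/30 — 6 stops faster (darker).
Net change so far: 8 stops darker. Offset with the ISO: 200 → 400 → 800 → 1600 → 3200 → 6400 → 12800 → 25600 → 51200.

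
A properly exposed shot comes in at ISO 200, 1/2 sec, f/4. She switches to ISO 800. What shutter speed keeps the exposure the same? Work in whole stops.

ISO: 200 → 400 → 800 — 2 stops higher (brighter).
Need 2 stops darker from the shutter speed: 1/2 → 1/4 → 1/8.

1/8s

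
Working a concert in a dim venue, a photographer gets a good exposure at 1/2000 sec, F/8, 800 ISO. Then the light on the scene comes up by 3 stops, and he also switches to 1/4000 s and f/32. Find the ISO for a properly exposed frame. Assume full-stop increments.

Scene light: 3 stops brighter.
Shutter speed: 1/2000 → 1/4000 — 1 stop shorter (darker).
Aperture: f/8 → f/11 → f/16 → f/22 → f/32 — 4 stops narrower (darker).
Net so far: 2 stops darker. ISO: 800 → 1600 → 3200.

ISO 3200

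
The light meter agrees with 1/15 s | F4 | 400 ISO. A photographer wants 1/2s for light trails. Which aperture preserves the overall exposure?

Shutter speed: 1/15 → 1/8 → 1/4 → 1/2 — 3 stops slower (brighter).
Need 3 stops darker from the aperture: f/4 → f/5.6 → f/8 → f/11.

f/11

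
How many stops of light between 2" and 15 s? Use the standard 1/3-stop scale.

2 → 2.5 → 3.2 → 4 → 5 → 6 → 8 → 10 → 13 → 15 — count the steps: 9 third-stops = 3 stops.

3 stops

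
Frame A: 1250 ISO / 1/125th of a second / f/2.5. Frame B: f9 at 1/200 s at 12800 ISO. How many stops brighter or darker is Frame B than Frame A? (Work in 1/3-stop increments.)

1 stop darker

Aperture: f/2.5 → f/2.8 → f/3.2 → f/3.5 → f/4 → f/4.5 → f/5 → f/5.6 → f/6.3 → f/7.1 → f/8 → f/9 — 3 2/3 stops smaller aperture (darker).
Shutter speed: 1/125 → 1/160 → 1/200 — 2/3 stop shorter (darker).
ISO: 1250 → 1600 → 2000 → 2500 → 3200 → 4000 → 5000 → 6400 → 8000 → 10000 → 12800 — 3 1/3 stops higher (brighter).
Net: −3 2/3 −2/3 +3 1/3 = −1 stop.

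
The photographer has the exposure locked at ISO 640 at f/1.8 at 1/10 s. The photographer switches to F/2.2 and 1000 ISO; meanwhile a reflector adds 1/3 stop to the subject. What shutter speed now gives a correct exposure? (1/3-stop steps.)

1/13s

Scene light: 1/3 stop brighter.
Aperture: f/1.8 → f/2 → f/2.2 — 2/3 stop narrower (darker).
ISO: 640 → 800 → 1000 — 2/3 stop raised (brighter).
Net so far: 1/3 stop brighter. Shutter speed: 1/10 → 1/13.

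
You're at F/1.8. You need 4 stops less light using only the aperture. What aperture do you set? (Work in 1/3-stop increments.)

Aperture: f/1.8 → f/2 → f/2.2 → f/2.5 → f/2.8 → f/3.2 → f/3.5 → f/4 → f/4.5 → f/5 → f/5.6 → f/6.3 → f/7.1 — 4 stops smaller aperture (darker).

f/7.1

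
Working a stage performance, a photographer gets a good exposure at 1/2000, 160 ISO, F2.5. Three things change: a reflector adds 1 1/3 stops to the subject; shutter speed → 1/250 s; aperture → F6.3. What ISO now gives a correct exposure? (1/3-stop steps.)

Scene light: 1 1/3 stops brighter.
Shutter speed: 1/2000 → 1/1600 → 1/1250 → 1/1000 → 1/800 → 1/640 → 1/500 → 1/400 → 1/320 → 1/250 — 3 stops longer (brighter).
Aperture: f/2.5 → f/2.8 → f/3.2 → f/3.5 → f/4 → f/4.5 → f/5 → f/5.6 → f/6.3 — 2 2/3 stops stopped down (darker).
Net so far: 1 2/3 stops brighter. ISO: 160 → 125 → 100 → 80 → 64 → 50.

ISO 50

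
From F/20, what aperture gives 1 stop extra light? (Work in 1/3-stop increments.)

Aperture: f/20 → f/18 → f/16 → f/14 — 1 stop wider (brighter).

f/14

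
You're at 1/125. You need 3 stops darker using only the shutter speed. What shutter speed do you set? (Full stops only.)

Shutter speed: 1/125 → 1/250 → 1/500 → 1/1000 — 3 stops shorter (darker).

1/1000s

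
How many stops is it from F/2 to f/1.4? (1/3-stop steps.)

f/2 → f/1.8 → f/1.6 → f/1.4 — count the steps: 3 third-stops = 1 stop.

1 stop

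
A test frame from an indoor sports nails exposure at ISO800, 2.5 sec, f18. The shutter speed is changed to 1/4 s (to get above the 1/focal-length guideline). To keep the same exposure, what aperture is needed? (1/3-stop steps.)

Shutter speed: 2.5 → 2 → 1.6 → 1.3 → 1 → 0.8 → 0.6 → 0.5 → 0.4 → 0.3 → 1/4 — 3 1/3 stops faster (darker).
Need 3 1/3 stops brighter from the aperture: f/18 → f/16 → f/14 → f/13 → f/11 → f/10 → f/9 → f/8 → f/7.1 → f/6.3 → f/5.6.

f/5.6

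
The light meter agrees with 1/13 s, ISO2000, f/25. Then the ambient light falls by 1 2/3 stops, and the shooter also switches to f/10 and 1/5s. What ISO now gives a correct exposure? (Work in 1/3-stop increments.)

ISO 400

Scene light: 1 2/3 stops darker.
Aperture: f/25 → f/22 → f/20 → f/18 → f/16 → f/14 → f/13 → f/11 → f/10 — 2 2/3 stops opened up (brighter).
Shutter speed: 1/13 → 1/10 → 1/8 → 1/6 → 1/5 — 1 1/3 stops longer (brighter).
Net so far: 2 1/3 stops brighter. ISO: 2000 → 1600 → 1250 → 1000 → 800 → 640 → 500 → 400.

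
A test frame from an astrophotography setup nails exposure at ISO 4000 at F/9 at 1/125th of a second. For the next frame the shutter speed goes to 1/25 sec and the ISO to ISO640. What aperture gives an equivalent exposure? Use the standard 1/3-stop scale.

Shutter speed: 1/125 → 1/100 → 1/80 → 1/60 → 1/50 → 1/40 → 1/30 → 1/25 — 2 1/3 stops slower (brighter).
ISO: 4000 → 3200 → 2500 → 2000 → 1600 → 1250 → 1000 → 800 → 640 — 2 2/3 stops lower (darker).
Net change so far: 1/3 stop darker. Offset with the aperture: f/9 → f/8.

f/8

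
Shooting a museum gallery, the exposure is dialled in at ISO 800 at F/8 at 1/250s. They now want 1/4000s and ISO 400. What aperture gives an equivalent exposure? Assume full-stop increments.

f/1.4

Shutter speed: 1/250 → 1/500 → 1/1000 → 1/2000 → 1/4000 — 4 stops faster (darker).
ISO: 800 → 400 — 1 stop lower (darker).
Net change so far: 5 stops darker. Offset with the aperture: f/8 → f/5.6 → f/4 → f/2.8 → f/2 → f/1.4.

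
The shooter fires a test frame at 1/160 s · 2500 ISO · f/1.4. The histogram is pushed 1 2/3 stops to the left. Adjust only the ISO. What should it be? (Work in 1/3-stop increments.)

ISO 8000

Underexposed by 1 2/3 stops → need 1 2/3 stops brighter.
ISO: 2500 → 3200 → 4000 → 5000 → 6400 → 8000.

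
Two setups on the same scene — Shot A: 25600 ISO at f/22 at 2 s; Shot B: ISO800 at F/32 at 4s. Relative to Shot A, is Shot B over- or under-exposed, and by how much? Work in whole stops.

5 stops darker

Aperture: f/22 → f/32 — 1 stop smaller aperture (darker).
Shutter speed: 2 → 4 — 1 stop slower (brighter).
ISO: 25600 → 12800 → 6400 → 3200 → 1600 → 800 — 5 stops lower (darker).
Net: −1 +1 −5 = −5 stops.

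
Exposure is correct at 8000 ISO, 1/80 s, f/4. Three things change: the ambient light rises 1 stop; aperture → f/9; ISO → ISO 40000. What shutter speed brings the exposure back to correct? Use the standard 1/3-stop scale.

Scene light: 1 stop brighter.
Aperture: f/4 → f/4.5 → f/5 → f/5.6 → f/6.3 → f/7.1 → f/8 → f/9 — 2 1/3 stops stopped down (darker).
ISO: 8000 → 10000 → 12800 → 16000 → 20000 → 25600 → 32000 → 40000 — 2 1/3 stops raised (brighter).
Net so far: 1 stop brighter. Shutter speed: 1/80 → 1/100 → 1/125 → 1/160.

1/160s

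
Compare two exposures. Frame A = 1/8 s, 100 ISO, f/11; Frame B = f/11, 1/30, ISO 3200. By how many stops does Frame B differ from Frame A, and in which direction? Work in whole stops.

3 stops brighter

Aperture: unchanged.
Shutter speed: 1/8 → 1/15 → 1/30 — 2 stops faster (darker).
ISO: 100 → 200 → 400 → 800 → 1600 → 3200 — 5 stops raised (brighter).
Net: −2 +5 = +3 stops.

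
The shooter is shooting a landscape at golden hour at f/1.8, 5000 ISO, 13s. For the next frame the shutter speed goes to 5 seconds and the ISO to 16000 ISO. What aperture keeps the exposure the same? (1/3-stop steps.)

f/2

Shutter speed: 13 → 10 → 8 → 6 → 5 — 1 1/3 stops shorter (darker).
ISO: 5000 → 6400 → 8000 → 10000 → 12800 → 16000 — 1 2/3 stops higher (brighter).
Net change so far: 1/3 stop brighter. Offset with the aperture: f/1.8 → f/2.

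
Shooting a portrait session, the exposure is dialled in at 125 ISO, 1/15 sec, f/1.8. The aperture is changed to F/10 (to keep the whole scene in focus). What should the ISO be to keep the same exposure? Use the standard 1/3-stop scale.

ISO 4000

Aperture: f/1.8 → f/2 → f/2.2 → f/2.5 → f/2.8 → f/3.2 → f/3.5 → f/4 → f/4.5 → f/5 → f/5.6 → f/6.3 → f/7.1 → f/8 → f/9 → f/10 — 5 stops stopped down (darker).
Need 5 stops brighter from the ISO: 125 → 160 → 200 → 250 → 320 → 400 → 500 → 640 → 800 → 1000 → 1250 → 1600 → 2000 → 2500 → 3200 → 4000.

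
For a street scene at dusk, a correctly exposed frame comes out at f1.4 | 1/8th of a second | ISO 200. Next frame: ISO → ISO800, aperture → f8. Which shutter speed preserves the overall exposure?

ISO: 200 → 400 → 800 — 2 stops higher (brighter).
Aperture: f/1.4 → f/2 → f/2.8 → f/4 → f/5.6 → f/8 — 5 stops narrower (darker).
Net change so far: 3 stops darker. Offset with the shutter speed: 1/8 → 1/4 → 1/2 → 1.

1 s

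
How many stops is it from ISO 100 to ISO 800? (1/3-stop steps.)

3 stops

100 → 125 → 160 → 200 → 250 → 320 → 400 → 500 → 640 → 800 — count the steps: 9 third-stops = 3 stops.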